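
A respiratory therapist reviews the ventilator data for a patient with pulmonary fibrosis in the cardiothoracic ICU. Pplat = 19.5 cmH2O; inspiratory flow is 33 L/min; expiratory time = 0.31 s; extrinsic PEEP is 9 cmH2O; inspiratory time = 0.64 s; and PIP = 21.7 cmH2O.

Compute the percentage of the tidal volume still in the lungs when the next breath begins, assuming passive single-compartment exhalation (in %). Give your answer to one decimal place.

Flow: 33 L/min ÷ 60 = 0.55 L/s.
Vt = flow × Ti = 0.55 L/s × 0.64 s × 1000 mL/L = 352.0 mL.
R = (PIP − Pplat)/V̇ = (21.7 − 19.5) / 0.55 = 2.2/0.55 = 4.0 cmH2O·s/L.
C = Vt/(Pplat − PEEP) = 352.0 / (19.5 − 9) = 352.0/10.5 = 33.524 mL/cmH2O.
τ = R × C = 4.0 × 0.03352 L/cmH2O = 0.1341 s.
Fraction remaining at end-expiration = e^(−Te/τ) = e^(−0.31/0.1341) = 0.09909 → 9.909%.

9.9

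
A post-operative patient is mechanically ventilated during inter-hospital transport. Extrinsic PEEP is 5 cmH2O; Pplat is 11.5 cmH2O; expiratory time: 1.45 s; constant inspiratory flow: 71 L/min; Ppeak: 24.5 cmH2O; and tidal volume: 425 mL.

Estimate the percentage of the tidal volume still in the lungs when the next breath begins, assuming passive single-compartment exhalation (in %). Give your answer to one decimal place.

13.3

Flow: 71 L/min ÷ 60 = 1.1833 L/s.
R = (PIP − Pplat)/V̇ = (24.5 − 11.5) / 1.1833 = 13.0/1.1833 = 10.986 cmH2O·s/L.
C = Vt/(Pplat − PEEP) = 425.0 / (11.5 − 5) = 425.0/6.5 = 65.385 mL/cmH2O.
τ = R × C = 10.986 × 0.06539 L/cmH2O = 0.7184 s.
Fraction remaining at end-expiration = e^(−Te/τ) = e^(−1.45/0.7184) = 0.1329 → 13.29%.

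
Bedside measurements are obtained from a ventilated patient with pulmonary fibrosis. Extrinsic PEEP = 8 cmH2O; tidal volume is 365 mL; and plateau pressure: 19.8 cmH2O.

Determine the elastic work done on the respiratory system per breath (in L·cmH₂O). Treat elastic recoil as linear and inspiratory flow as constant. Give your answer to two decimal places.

2.15

Elastic work ≈ ½ × (Pplat − PEEP) × Vt = 0.5 × (19.8 − 8) × 0.365 L = 0.5 × 11.8 × 0.365 = 2.154 L·cmH2O.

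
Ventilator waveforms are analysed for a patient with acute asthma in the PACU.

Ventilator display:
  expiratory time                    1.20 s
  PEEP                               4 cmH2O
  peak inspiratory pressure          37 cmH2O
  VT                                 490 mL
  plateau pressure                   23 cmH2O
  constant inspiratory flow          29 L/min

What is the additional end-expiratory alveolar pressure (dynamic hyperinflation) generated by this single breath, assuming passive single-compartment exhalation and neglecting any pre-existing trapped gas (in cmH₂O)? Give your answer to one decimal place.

3.8

Flow: 29 L/min ÷ 60 = 0.4833 L/s.
R = (PIP − Pplat)/V̇ = (37 − 23) / 0.4833 = 14.0/0.4833 = 28.968 cmH2O·s/L.
C = Vt/(Pplat − PEEP) = 490.0 / (23 − 4) = 490.0/19.0 = 25.789 mL/cmH2O.
τ = R × C = 28.968 × 0.02579 L/cmH2O = 0.7471 s.
Fraction remaining = e^(−Te/τ) = e^(−1.20/0.7471) = 0.2006; trapped volume = 490.0 × 0.2006 = 98.294 mL.
Additional alveolar pressure from trapping ≈ V_trapped / C = 98.294 / 25.789 = 3.811 cmH2O.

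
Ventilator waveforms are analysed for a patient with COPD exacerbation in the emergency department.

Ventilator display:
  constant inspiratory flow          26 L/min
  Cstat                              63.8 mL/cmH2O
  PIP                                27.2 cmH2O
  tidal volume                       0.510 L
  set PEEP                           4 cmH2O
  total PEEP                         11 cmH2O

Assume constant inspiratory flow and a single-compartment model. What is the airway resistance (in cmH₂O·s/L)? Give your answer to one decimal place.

18.9

Flow: 26 L/min ÷ 60 = 0.4333 L/s.
Total PEEP = 11 cmH2O (set 4 + intrinsic 7); this is the baseline alveolar pressure.
Equation of motion (constant flow): PIP = Vt/C + R·V̇ + PEEP.
R·V̇ = PIP − Vt/C − PEEP = 27.2 − 510/63.8 − 11 = 27.2 − 7.994 − 11 = 8.206 cmH2O.
R = 8.206 / 0.4333 = 18.938 cmH2O·s/L.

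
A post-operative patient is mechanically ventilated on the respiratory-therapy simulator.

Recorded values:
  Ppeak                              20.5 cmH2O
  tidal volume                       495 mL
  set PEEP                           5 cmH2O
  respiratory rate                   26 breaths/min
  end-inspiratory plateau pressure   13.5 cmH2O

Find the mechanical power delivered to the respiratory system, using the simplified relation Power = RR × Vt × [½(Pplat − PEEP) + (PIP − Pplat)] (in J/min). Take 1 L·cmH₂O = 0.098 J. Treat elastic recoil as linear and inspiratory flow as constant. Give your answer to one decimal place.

14.2

Per-breath work = Vt × [½(Pplat−PEEP) + (PIP−Pplat)] = 0.495 × [0.5×8.5 + 7.0] = 0.495 × 11.25 = 5.569 L·cmH2O.
Power = 26 × 5.569 = 144.79 L·cmH2O/min.
× 0.098 J/(L·cmH2O) → 14.189 J/min.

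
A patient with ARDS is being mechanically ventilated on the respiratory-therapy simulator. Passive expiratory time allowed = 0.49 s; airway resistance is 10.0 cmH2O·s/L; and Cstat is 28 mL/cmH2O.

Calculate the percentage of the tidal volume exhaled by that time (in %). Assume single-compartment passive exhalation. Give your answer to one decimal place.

τ = R × C = 10.0 × 28 mL/cmH2O = 10.0 × 0.028 L/cmH2O = 0.28 s.
Passive exhalation: V(t)/V₀ = e^(−t/τ) = e^(−0.49/0.28) = 0.1738.
Fraction exhaled = 1 − 0.1738 = 0.8262 → 82.62%.

82.6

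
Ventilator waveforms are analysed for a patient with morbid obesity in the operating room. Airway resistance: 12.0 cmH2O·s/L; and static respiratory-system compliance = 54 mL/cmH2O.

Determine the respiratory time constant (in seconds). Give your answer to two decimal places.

τ = R × C = 12.0 × 54 mL/cmH2O = 12.0 × 0.054 L/cmH2O = 0.648 s.

0.65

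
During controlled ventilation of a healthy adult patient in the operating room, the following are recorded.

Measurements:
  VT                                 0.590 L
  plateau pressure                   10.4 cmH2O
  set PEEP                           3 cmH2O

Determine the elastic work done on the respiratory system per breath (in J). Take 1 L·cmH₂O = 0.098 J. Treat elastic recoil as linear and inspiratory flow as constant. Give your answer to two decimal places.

0.21

Elastic work ≈ ½ × (Pplat − PEEP) × Vt = 0.5 × (10.4 − 3) × 0.590 L = 0.5 × 7.4 × 0.590 = 2.183 L·cmH2O.
× 0.098 J/(L·cmH2O) → 0.2139 J.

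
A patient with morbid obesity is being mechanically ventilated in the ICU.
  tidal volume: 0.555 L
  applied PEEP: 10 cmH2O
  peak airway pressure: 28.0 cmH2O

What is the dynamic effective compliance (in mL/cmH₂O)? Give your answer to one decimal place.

Dynamic compliance = Vt / (PIP − PEEP) = 555 / (28.0 − 10) = 555 / 18.0 = 30.833 mL/cmH2O.

30.8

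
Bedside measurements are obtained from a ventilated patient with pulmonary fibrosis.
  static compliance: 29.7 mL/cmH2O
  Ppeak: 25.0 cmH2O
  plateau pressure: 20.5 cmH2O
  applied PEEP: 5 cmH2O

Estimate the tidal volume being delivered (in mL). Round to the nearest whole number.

Vt = Cstat × (Pplat − PEEP) = 29.7 × (20.5 − 5) = 29.7 × 15.5 = 460.35 mL.

460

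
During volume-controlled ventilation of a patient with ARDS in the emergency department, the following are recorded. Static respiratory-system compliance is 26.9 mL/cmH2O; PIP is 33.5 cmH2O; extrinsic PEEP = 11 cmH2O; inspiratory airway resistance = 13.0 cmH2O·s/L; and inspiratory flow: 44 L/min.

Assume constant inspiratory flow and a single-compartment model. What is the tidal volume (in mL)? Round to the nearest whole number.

Flow: 44 L/min ÷ 60 = 0.7333 L/s.
Equation of motion (constant flow): PIP = Vt/C + R·V̇ + PEEP.
Vt/C = PIP − R·V̇ − PEEP = 33.5 − 9.533 − 11 = 12.967 cmH2O.
Vt = C × 12.967 = 26.9 × 12.967 = 348.81 mL.

349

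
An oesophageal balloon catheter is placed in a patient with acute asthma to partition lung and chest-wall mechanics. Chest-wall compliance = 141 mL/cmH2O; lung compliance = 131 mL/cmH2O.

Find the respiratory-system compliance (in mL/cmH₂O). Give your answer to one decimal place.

Lung and chest wall are elastances in series: 1/Crs = 1/CL + 1/Ccw.
1/Crs = 1/131 + 1/141 = 0.01473.
Crs = 67.889 mL/cmH2O.

67.9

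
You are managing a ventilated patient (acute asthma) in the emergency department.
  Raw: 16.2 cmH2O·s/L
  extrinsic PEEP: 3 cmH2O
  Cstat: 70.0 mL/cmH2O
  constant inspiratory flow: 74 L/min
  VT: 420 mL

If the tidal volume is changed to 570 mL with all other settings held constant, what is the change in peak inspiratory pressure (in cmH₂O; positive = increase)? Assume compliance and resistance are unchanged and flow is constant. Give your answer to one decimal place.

2.1

PIP = Vt/C + R·V̇ + PEEP (constant-flow equation of motion).
Only the elastic term changes: ΔPIP = ΔVt / C = (570 − 420) / 70.0 = 2.143 cmH2O.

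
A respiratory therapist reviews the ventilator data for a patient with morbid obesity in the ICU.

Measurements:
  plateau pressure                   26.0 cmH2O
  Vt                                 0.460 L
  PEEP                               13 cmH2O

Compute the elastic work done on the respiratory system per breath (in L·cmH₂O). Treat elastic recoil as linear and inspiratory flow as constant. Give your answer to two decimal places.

Elastic work ≈ ½ × (Pplat − PEEP) × Vt = 0.5 × (26.0 − 13) × 0.460 L = 0.5 × 13.0 × 0.460 = 2.99 L·cmH2O.

2.99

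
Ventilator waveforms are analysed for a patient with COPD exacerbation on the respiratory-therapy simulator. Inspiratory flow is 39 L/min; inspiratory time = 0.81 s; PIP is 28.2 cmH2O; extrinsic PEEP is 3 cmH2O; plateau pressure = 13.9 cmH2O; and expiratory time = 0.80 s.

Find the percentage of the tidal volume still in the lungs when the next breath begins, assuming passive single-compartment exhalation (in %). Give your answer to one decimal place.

Flow: 39 L/min ÷ 60 = 0.65 L/s.
Vt = flow × Ti = 0.65 L/s × 0.81 s × 1000 mL/L = 526.5 mL.
R = (PIP − Pplat)/V̇ = (28.2 − 13.9) / 0.65 = 14.3/0.65 = 22.0 cmH2O·s/L.
C = Vt/(Pplat − PEEP) = 526.5 / (13.9 − 3) = 526.5/10.9 = 48.303 mL/cmH2O.
τ = R × C = 22.0 × 0.0483 L/cmH2O = 1.063 s.
Fraction remaining at end-expiration = e^(−Te/τ) = e^(−0.80/1.063) = 0.4711 → 47.11%.

47.1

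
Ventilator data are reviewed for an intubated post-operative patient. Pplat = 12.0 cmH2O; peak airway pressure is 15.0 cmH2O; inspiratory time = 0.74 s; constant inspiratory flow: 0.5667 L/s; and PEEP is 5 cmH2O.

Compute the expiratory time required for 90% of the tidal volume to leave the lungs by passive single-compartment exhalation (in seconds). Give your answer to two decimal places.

0.73

Vt = flow × Ti = 0.5667 L/s × 0.74 s × 1000 mL/L = 419.36 mL.
R = (PIP − Pplat)/V̇ = (15.0 − 12.0) / 0.5667 = 3.0/0.5667 = 5.294 cmH2O·s/L.
C = Vt/(Pplat − PEEP) = 419.36 / (12.0 − 5) = 419.36/7.0 = 59.909 mL/cmH2O.
τ = R × C = 5.294 × 0.05991 L/cmH2O = 0.3172 s.
t = −τ·ln(1 − 0.90) = −0.3172·ln(0.1) = 0.7304 s.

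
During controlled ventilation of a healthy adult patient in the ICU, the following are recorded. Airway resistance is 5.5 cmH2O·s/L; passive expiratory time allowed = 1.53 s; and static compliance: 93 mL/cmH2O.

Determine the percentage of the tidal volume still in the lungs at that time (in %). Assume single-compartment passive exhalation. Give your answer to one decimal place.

τ = R × C = 5.5 × 93 mL/cmH2O = 5.5 × 0.093 L/cmH2O = 0.5115 s.
Passive exhalation: V(t)/V₀ = e^(−t/τ) = e^(−1.53/0.5115) = 0.05023.
Fraction remaining = 0.05023 → 5.023%.

5.0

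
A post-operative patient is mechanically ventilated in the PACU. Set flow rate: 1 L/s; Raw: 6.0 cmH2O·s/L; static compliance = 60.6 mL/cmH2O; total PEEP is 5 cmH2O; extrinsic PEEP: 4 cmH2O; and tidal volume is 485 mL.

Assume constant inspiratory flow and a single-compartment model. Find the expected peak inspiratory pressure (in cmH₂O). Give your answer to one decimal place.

19.0

Total PEEP = 5 cmH2O (set 4 + intrinsic 1); this is the baseline alveolar pressure.
Equation of motion (constant flow): PIP = Vt/C + R·V̇ + PEEP.
PIP = 485/60.6 + 6.0×1 + 5 = 8.003 + 6.0 + 5 = 19.003 cmH2O.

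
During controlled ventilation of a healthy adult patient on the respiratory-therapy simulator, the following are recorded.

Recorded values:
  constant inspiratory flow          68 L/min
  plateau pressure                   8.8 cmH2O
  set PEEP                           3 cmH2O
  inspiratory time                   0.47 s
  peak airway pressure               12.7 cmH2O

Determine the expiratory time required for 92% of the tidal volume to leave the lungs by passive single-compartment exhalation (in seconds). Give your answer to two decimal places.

Flow: 68 L/min ÷ 60 = 1.1333 L/s.
Vt = flow × Ti = 1.1333 L/s × 0.47 s × 1000 mL/L = 532.65 mL.
R = (PIP − Pplat)/V̇ = (12.7 − 8.8) / 1.1333 = 3.9/1.1333 = 3.441 cmH2O·s/L.
C = Vt/(Pplat − PEEP) = 532.65 / (8.8 − 3) = 532.65/5.8 = 91.836 mL/cmH2O.
τ = R × C = 3.441 × 0.09184 L/cmH2O = 0.316 s.
t = −τ·ln(1 − 0.92) = −0.316·ln(0.08) = 0.7981 s.

0.80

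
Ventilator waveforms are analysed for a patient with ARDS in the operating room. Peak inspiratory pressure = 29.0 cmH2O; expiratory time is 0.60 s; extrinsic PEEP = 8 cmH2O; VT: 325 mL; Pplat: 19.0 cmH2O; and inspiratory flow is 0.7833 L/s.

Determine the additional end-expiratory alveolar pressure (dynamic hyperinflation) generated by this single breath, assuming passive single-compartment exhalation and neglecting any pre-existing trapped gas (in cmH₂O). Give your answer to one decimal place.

R = (PIP − Pplat)/V̇ = (29.0 − 19.0) / 0.7833 = 10.0/0.7833 = 12.767 cmH2O·s/L.
C = Vt/(Pplat − PEEP) = 325.0 / (19.0 − 8) = 325.0/11.0 = 29.545 mL/cmH2O.
τ = R × C = 12.767 × 0.02955 L/cmH2O = 0.3773 s.
Fraction remaining = e^(−Te/τ) = e^(−0.60/0.3773) = 0.2039; trapped volume = 325.0 × 0.2039 = 66.268 mL.
Additional alveolar pressure from trapping ≈ V_trapped / C = 66.268 / 29.545 = 2.243 cmH2O.

2.2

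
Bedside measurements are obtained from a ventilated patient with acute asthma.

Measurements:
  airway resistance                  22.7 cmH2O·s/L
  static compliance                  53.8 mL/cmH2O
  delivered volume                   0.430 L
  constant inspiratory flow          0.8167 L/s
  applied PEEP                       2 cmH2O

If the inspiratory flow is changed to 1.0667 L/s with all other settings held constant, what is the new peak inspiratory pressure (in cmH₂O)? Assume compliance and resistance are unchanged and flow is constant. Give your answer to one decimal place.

34.2

PIP = Vt/C + R·V̇ + PEEP (constant-flow equation of motion).
Only the resistive term changes: ΔPIP = R × ΔV̇ = 22.7 × (1.0667 − 0.8167) = 22.7 × 0.25 = 5.675 cmH2O.
Original PIP = 430/53.8 + 22.7×0.8167 + 2 = 28.532 cmH2O; new PIP = 28.532 + (5.675) = 34.207 cmH2O.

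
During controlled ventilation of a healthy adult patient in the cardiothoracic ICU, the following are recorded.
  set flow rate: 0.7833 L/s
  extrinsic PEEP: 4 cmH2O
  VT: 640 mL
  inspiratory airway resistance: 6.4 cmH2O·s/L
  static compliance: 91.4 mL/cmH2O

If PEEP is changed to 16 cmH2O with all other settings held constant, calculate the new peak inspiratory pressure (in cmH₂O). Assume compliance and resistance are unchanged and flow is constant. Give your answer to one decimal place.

PIP = Vt/C + R·V̇ + PEEP (constant-flow equation of motion).
Only the baseline term changes: ΔPIP = ΔPEEP = 16 − 4 = 12.0 cmH2O.
Original PIP = 640/91.4 + 6.4×0.7833 + 4 = 16.015 cmH2O; new PIP = 16.015 + (12.0) = 28.015 cmH2O.

28.0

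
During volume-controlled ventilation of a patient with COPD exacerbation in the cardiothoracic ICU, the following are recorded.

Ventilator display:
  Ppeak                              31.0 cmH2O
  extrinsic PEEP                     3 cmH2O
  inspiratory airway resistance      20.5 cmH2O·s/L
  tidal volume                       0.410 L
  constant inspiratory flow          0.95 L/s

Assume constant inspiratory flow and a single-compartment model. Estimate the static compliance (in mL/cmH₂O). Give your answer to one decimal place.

48.1

Equation of motion (constant flow): PIP = Vt/C + R·V̇ + PEEP.
Vt/C = PIP − R·V̇ − PEEP = 31.0 − 20.5×0.95 − 3 = 31.0 − 19.475 − 3 = 8.525 cmH2O.
C = Vt / 8.525 = 410 / 8.525 = 48.094 mL/cmH2O.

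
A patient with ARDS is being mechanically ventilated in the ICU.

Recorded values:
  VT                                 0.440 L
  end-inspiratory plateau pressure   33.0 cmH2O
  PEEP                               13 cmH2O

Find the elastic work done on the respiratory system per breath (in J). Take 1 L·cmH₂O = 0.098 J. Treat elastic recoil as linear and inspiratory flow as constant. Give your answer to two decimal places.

0.43

Elastic work ≈ ½ × (Pplat − PEEP) × Vt = 0.5 × (33.0 − 13) × 0.440 L = 0.5 × 20.0 × 0.440 = 4.4 L·cmH2O.
× 0.098 J/(L·cmH2O) → 0.4312 J.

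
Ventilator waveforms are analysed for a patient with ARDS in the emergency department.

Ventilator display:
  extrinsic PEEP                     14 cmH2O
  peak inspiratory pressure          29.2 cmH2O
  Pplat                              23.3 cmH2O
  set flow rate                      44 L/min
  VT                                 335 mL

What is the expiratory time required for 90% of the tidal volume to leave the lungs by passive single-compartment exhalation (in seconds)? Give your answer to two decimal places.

Flow: 44 L/min ÷ 60 = 0.7333 L/s.
R = (PIP − Pplat)/V̇ = (29.2 − 23.3) / 0.7333 = 5.9/0.7333 = 8.046 cmH2O·s/L.
C = Vt/(Pplat − PEEP) = 335.0 / (23.3 − 14) = 335.0/9.3 = 36.022 mL/cmH2O.
τ = R × C = 8.046 × 0.03602 L/cmH2O = 0.2898 s.
t = −τ·ln(1 − 0.90) = −0.2898·ln(0.1) = 0.6673 s.

0.67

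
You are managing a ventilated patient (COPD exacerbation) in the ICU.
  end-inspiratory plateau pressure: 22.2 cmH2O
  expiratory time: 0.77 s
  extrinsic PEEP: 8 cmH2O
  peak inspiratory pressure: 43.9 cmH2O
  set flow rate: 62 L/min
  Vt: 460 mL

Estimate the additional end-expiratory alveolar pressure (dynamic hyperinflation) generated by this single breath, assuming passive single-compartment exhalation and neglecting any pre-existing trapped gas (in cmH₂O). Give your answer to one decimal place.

4.6

Flow: 62 L/min ÷ 60 = 1.0333 L/s.
R = (PIP − Pplat)/V̇ = (43.9 − 22.2) / 1.0333 = 21.7/1.0333 = 21.001 cmH2O·s/L.
C = Vt/(Pplat − PEEP) = 460.0 / (22.2 − 8) = 460.0/14.2 = 32.394 mL/cmH2O.
τ = R × C = 21.001 × 0.03239 L/cmH2O = 0.6802 s.
Fraction remaining = e^(−Te/τ) = e^(−0.77/0.6802) = 0.3224; trapped volume = 460.0 × 0.3224 = 148.3 mL.
Additional alveolar pressure from trapping ≈ V_trapped / C = 148.3 / 32.394 = 4.578 cmH2O.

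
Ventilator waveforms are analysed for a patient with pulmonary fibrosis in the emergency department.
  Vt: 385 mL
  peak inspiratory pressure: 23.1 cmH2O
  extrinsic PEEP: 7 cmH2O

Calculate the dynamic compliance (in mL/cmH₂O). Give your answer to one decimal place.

23.9

Dynamic compliance = Vt / (PIP − PEEP) = 385 / (23.1 − 7) = 385 / 16.1 = 23.913 mL/cmH2O.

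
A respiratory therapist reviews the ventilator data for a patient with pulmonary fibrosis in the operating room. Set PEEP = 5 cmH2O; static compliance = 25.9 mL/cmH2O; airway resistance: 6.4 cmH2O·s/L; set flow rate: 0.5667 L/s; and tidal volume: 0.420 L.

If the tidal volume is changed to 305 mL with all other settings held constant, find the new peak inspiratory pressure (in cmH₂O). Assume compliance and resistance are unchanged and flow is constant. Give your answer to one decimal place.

PIP = Vt/C + R·V̇ + PEEP (constant-flow equation of motion).
Only the elastic term changes: ΔPIP = ΔVt / C = (305 − 420) / 25.9 = -4.44 cmH2O.
Original PIP = 420/25.9 + 6.4×0.5667 + 5 = 24.843 cmH2O; new PIP = 24.843 + (-4.44) = 20.403 cmH2O.

20.4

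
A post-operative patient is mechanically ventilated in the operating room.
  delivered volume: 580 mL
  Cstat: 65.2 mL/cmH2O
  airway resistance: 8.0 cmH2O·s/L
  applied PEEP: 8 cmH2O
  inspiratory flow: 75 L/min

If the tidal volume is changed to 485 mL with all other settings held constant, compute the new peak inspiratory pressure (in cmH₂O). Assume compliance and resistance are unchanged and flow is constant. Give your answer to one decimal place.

25.4

Flow: 75 L/min ÷ 60 = 1.25 L/s.
PIP = Vt/C + R·V̇ + PEEP (constant-flow equation of motion).
Only the elastic term changes: ΔPIP = ΔVt / C = (485 − 580) / 65.2 = -1.457 cmH2O.
Original PIP = 580/65.2 + 8.0×1.25 + 8 = 26.896 cmH2O; new PIP = 26.896 + (-1.457) = 25.439 cmH2O.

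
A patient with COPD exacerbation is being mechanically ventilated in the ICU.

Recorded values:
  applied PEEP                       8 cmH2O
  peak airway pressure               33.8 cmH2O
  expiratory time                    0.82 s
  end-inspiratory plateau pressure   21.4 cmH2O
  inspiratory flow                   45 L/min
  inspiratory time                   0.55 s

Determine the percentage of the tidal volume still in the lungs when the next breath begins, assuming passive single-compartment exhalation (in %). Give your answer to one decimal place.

20.0

Flow: 45 L/min ÷ 60 = 0.75 L/s.
Vt = flow × Ti = 0.75 L/s × 0.55 s × 1000 mL/L = 412.5 mL.
R = (PIP − Pplat)/V̇ = (33.8 − 21.4) / 0.75 = 12.4/0.75 = 16.533 cmH2O·s/L.
C = Vt/(Pplat − PEEP) = 412.5 / (21.4 − 8) = 412.5/13.4 = 30.784 mL/cmH2O.
τ = R × C = 16.533 × 0.03078 L/cmH2O = 0.5089 s.
Fraction remaining at end-expiration = e^(−Te/τ) = e^(−0.82/0.5089) = 0.1996 → 19.96%.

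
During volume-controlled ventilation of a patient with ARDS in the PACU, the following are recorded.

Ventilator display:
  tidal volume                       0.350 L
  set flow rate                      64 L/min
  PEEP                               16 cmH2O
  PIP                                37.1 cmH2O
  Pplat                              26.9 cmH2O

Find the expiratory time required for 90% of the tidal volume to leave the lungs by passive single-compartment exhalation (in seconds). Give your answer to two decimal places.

Flow: 64 L/min ÷ 60 = 1.0667 L/s.
R = (PIP − Pplat)/V̇ = (37.1 − 26.9) / 1.0667 = 10.2/1.0667 = 9.562 cmH2O·s/L.
C = Vt/(Pplat − PEEP) = 350.0 / (26.9 − 16) = 350.0/10.9 = 32.11 mL/cmH2O.
τ = R × C = 9.562 × 0.03211 L/cmH2O = 0.307 s.
t = −τ·ln(1 − 0.90) = −0.307·ln(0.1) = 0.7069 s.

0.71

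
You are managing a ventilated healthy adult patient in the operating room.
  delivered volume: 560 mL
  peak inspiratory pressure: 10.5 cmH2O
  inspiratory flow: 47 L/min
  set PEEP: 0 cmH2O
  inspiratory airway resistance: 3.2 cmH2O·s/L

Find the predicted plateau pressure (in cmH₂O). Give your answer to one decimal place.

Flow: 47 L/min ÷ 60 = 0.7833 L/s.
Pplat = PIP − Raw × flow = 10.5 − 3.2 × 0.7833 = 10.5 − 2.507 = 7.993 cmH2O.

8.0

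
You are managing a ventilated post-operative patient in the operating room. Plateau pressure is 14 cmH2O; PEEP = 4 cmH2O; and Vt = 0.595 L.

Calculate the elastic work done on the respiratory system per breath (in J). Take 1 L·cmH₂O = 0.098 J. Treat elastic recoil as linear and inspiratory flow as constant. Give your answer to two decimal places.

0.29

Elastic work ≈ ½ × (Pplat − PEEP) × Vt = 0.5 × (14 − 4) × 0.595 L = 0.5 × 10.0 × 0.595 = 2.975 L·cmH2O.
× 0.098 J/(L·cmH2O) → 0.2916 J.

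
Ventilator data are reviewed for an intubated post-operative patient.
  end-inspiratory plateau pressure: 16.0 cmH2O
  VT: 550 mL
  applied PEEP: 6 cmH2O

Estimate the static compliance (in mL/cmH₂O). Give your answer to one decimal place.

Cstat = Vt / (Pplat − PEEP) = 550 / (16.0 − 6) = 550 / 10.0 = 55.0 mL/cmH2O.

55.0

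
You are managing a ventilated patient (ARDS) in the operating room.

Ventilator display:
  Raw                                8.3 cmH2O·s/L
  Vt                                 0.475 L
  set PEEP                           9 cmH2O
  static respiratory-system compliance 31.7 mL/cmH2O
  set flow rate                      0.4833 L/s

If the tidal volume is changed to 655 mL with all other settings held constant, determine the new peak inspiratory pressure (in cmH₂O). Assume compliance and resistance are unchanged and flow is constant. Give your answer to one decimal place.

PIP = Vt/C + R·V̇ + PEEP (constant-flow equation of motion).
Only the elastic term changes: ΔPIP = ΔVt / C = (655 − 475) / 31.7 = 5.678 cmH2O.
Original PIP = 475/31.7 + 8.3×0.4833 + 9 = 27.996 cmH2O; new PIP = 27.996 + (5.678) = 33.674 cmH2O.

33.7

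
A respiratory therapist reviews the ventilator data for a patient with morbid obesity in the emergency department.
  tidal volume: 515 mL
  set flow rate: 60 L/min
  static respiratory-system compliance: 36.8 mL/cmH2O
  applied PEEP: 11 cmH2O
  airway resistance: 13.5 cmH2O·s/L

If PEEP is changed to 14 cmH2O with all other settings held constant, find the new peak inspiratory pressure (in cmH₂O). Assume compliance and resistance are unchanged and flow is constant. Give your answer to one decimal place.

Flow: 60 L/min ÷ 60 = 1 L/s.
PIP = Vt/C + R·V̇ + PEEP (constant-flow equation of motion).
Only the baseline term changes: ΔPIP = ΔPEEP = 14 − 11 = 3.0 cmH2O.
Original PIP = 515/36.8 + 13.5×1 + 11 = 38.495 cmH2O; new PIP = 38.495 + (3.0) = 41.495 cmH2O.

41.5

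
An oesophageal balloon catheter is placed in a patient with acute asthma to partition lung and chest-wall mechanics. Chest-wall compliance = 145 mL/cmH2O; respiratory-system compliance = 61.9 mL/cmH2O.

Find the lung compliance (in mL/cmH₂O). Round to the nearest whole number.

108

1/CL = 1/Crs − 1/Ccw.
1/CL = 1/61.9 − 1/145 = 0.009259.
CL = 108.0 mL/cmH2O.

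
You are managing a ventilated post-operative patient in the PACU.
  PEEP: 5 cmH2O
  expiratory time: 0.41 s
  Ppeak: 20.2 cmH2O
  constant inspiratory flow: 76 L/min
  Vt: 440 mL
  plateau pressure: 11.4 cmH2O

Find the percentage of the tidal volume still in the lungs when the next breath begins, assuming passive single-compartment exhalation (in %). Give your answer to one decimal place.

42.4

Flow: 76 L/min ÷ 60 = 1.2667 L/s.
R = (PIP − Pplat)/V̇ = (20.2 − 11.4) / 1.2667 = 8.8/1.2667 = 6.947 cmH2O·s/L.
C = Vt/(Pplat − PEEP) = 440.0 / (11.4 − 5) = 440.0/6.4 = 68.75 mL/cmH2O.
τ = R × C = 6.947 × 0.06875 L/cmH2O = 0.4776 s.
Fraction remaining at end-expiration = e^(−Te/τ) = e^(−0.41/0.4776) = 0.4238 → 42.38%.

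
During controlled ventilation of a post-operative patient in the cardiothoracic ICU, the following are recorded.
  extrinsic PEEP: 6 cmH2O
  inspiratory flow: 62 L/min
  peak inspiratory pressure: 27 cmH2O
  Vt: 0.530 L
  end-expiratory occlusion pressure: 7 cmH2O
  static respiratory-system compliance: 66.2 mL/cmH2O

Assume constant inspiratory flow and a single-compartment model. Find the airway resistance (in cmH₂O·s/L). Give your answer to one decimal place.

Flow: 62 L/min ÷ 60 = 1.0333 L/s.
Total PEEP = 7 cmH2O (set 6 + intrinsic 1); this is the baseline alveolar pressure.
Equation of motion (constant flow): PIP = Vt/C + R·V̇ + PEEP.
R·V̇ = PIP − Vt/C − PEEP = 27 − 530/66.2 − 7 = 27 − 8.006 − 7 = 11.994 cmH2O.
R = 11.994 / 1.0333 = 11.607 cmH2O·s/L.

11.6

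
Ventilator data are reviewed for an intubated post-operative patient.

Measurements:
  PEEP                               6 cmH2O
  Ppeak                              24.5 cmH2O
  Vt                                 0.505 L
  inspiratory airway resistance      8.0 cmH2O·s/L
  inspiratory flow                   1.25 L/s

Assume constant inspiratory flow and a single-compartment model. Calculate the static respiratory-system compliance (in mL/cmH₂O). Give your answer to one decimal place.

Equation of motion (constant flow): PIP = Vt/C + R·V̇ + PEEP.
Vt/C = PIP − R·V̇ − PEEP = 24.5 − 8.0×1.25 − 6 = 24.5 − 10.0 − 6 = 8.5 cmH2O.
C = Vt / 8.5 = 505 / 8.5 = 59.412 mL/cmH2O.

59.4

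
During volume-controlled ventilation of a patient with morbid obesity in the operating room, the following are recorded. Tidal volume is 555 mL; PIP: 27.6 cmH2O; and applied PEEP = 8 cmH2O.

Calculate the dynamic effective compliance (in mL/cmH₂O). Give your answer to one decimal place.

28.3

Dynamic compliance = Vt / (PIP − PEEP) = 555 / (27.6 − 8) = 555 / 19.6 = 28.316 mL/cmH2O.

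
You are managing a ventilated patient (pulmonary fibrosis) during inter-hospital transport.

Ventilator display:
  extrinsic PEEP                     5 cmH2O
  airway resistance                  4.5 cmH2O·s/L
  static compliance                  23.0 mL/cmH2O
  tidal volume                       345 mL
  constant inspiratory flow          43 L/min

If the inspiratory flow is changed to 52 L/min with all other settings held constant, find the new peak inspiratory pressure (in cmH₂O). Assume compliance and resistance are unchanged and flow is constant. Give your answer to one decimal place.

23.9

Flow: 43 L/min ÷ 60 = 0.7167 L/s.
New flow: 52 L/min ÷ 60 = 0.8667 L/s.
PIP = Vt/C + R·V̇ + PEEP (constant-flow equation of motion).
Only the resistive term changes: ΔPIP = R × ΔV̇ = 4.5 × (0.8667 − 0.7167) = 4.5 × 0.15 = 0.675 cmH2O.
Original PIP = 345/23.0 + 4.5×0.7167 + 5 = 23.225 cmH2O; new PIP = 23.225 + (0.675) = 23.9 cmH2O.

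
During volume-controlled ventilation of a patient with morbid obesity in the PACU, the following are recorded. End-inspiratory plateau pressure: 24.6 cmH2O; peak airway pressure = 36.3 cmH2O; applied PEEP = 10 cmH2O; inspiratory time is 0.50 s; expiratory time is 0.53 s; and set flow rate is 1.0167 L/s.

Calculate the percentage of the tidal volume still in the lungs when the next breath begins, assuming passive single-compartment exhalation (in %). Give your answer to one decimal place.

Vt = flow × Ti = 1.0167 L/s × 0.50 s × 1000 mL/L = 508.35 mL.
R = (PIP − Pplat)/V̇ = (36.3 − 24.6) / 1.0167 = 11.7/1.0167 = 11.508 cmH2O·s/L.
C = Vt/(Pplat − PEEP) = 508.35 / (24.6 − 10) = 508.35/14.6 = 34.818 mL/cmH2O.
τ = R × C = 11.508 × 0.03482 L/cmH2O = 0.4007 s.
Fraction remaining at end-expiration = e^(−Te/τ) = e^(−0.53/0.4007) = 0.2664 → 26.64%.

26.6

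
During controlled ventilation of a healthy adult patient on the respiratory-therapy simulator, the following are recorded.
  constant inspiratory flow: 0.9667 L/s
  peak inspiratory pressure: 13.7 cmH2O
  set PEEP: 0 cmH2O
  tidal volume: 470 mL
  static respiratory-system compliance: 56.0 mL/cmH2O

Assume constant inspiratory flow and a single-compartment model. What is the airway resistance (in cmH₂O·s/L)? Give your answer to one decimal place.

5.5

Equation of motion (constant flow): PIP = Vt/C + R·V̇ + PEEP.
R·V̇ = PIP − Vt/C − PEEP = 13.7 − 470/56.0 − 0 = 13.7 − 8.393 − 0 = 5.307 cmH2O.
R = 5.307 / 0.9667 = 5.49 cmH2O·s/L.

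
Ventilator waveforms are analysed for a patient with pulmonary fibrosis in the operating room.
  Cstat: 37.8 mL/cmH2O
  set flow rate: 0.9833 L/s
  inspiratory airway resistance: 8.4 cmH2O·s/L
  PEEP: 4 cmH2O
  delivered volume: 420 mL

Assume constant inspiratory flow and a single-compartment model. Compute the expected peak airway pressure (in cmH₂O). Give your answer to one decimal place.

23.4

Equation of motion (constant flow): PIP = Vt/C + R·V̇ + PEEP.
PIP = 420/37.8 + 8.4×0.9833 + 4 = 11.111 + 8.26 + 4 = 23.371 cmH2O.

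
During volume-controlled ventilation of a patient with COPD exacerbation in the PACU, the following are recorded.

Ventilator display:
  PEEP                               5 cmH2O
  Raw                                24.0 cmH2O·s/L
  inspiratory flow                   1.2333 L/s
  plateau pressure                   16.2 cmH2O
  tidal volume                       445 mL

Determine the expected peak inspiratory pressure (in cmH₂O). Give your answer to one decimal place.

PIP = Pplat + Raw × flow = 16.2 + 24.0 × 1.2333 = 16.2 + 29.599 = 45.799 cmH2O.

45.8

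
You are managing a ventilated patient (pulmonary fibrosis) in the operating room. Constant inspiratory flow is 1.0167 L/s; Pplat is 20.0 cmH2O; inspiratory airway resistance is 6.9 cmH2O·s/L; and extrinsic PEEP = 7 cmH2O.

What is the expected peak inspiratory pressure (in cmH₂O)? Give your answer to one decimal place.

PIP = Pplat + Raw × flow = 20.0 + 6.9 × 1.0167 = 20.0 + 7.015 = 27.015 cmH2O.

27.0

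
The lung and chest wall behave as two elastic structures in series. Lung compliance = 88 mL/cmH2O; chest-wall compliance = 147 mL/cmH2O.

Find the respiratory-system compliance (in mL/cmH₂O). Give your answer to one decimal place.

55.0

Lung and chest wall are elastances in series: 1/Crs = 1/CL + 1/Ccw.
1/Crs = 1/88 + 1/147 = 0.01817.
Crs = 55.036 mL/cmH2O.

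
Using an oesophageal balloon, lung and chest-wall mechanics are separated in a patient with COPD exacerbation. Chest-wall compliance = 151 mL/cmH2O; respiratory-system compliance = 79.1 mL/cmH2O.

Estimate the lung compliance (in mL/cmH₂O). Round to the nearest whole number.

1/CL = 1/Crs − 1/Ccw.
1/CL = 1/79.1 − 1/151 = 0.00602.
CL = 166.11 mL/cmH2O.

166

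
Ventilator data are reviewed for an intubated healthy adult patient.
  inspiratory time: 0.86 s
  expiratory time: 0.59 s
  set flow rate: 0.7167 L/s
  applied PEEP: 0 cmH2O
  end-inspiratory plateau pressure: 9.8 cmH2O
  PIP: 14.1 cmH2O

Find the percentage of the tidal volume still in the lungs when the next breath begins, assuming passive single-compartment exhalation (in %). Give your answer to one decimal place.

20.9

Vt = flow × Ti = 0.7167 L/s × 0.86 s × 1000 mL/L = 616.36 mL.
R = (PIP − Pplat)/V̇ = (14.1 − 9.8) / 0.7167 = 4.3/0.7167 = 6.0 cmH2O·s/L.
C = Vt/(Pplat − PEEP) = 616.36 / (9.8 − 0) = 616.36/9.8 = 62.894 mL/cmH2O.
τ = R × C = 6.0 × 0.06289 L/cmH2O = 0.3773 s.
Fraction remaining at end-expiration = e^(−Te/τ) = e^(−0.59/0.3773) = 0.2094 → 20.94%.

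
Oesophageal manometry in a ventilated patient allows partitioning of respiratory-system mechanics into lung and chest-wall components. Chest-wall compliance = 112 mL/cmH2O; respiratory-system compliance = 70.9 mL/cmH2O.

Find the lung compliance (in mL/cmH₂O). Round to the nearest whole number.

1/CL = 1/Crs − 1/Ccw.
1/CL = 1/70.9 − 1/112 = 0.005176.
CL = 193.2 mL/cmH2O.

193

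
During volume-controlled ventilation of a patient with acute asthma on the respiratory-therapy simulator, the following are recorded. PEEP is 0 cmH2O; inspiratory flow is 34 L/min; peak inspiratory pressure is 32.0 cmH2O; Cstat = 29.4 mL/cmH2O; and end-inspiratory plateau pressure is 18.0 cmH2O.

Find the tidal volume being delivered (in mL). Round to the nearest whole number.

529

Vt = Cstat × (Pplat − PEEP) = 29.4 × (18.0 − 0) = 29.4 × 18.0 = 529.2 mL.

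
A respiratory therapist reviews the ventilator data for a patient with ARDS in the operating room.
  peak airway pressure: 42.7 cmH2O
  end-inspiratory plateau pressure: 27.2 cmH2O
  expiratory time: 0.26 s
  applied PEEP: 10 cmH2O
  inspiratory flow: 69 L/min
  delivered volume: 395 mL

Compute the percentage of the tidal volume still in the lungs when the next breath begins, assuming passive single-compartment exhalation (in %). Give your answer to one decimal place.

43.2

Flow: 69 L/min ÷ 60 = 1.15 L/s.
R = (PIP − Pplat)/V̇ = (42.7 − 27.2) / 1.15 = 15.5/1.15 = 13.478 cmH2O·s/L.
C = Vt/(Pplat − PEEP) = 395.0 / (27.2 − 10) = 395.0/17.2 = 22.965 mL/cmH2O.
τ = R × C = 13.478 × 0.02297 L/cmH2O = 0.3096 s.
Fraction remaining at end-expiration = e^(−Te/τ) = e^(−0.26/0.3096) = 0.4318 → 43.18%.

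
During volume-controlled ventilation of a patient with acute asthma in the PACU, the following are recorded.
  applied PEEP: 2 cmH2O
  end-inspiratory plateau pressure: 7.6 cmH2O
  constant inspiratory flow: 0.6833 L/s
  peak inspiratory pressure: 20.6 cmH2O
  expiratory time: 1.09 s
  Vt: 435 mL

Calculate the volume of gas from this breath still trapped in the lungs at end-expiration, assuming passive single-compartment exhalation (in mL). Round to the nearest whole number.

R = (PIP − Pplat)/V̇ = (20.6 − 7.6) / 0.6833 = 13.0/0.6833 = 19.025 cmH2O·s/L.
C = Vt/(Pplat − PEEP) = 435.0 / (7.6 − 2) = 435.0/5.6 = 77.679 mL/cmH2O.
τ = R × C = 19.025 × 0.07768 L/cmH2O = 1.478 s.
Fraction remaining = e^(−Te/τ) = e^(−1.09/1.478) = 0.4783.
Trapped volume = 435.0 × 0.4783 = 208.06 mL.

208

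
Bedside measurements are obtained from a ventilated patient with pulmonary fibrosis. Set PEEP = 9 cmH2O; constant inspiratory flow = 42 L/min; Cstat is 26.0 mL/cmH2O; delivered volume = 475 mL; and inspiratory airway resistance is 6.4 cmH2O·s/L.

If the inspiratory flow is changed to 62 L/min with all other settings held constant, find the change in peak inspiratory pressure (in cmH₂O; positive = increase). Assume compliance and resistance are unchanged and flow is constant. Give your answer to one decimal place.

2.1

Flow: 42 L/min ÷ 60 = 0.7 L/s.
New flow: 62 L/min ÷ 60 = 1.0333 L/s.
PIP = Vt/C + R·V̇ + PEEP (constant-flow equation of motion).
Only the resistive term changes: ΔPIP = R × ΔV̇ = 6.4 × (1.0333 − 0.7) = 6.4 × 0.3333 = 2.133 cmH2O.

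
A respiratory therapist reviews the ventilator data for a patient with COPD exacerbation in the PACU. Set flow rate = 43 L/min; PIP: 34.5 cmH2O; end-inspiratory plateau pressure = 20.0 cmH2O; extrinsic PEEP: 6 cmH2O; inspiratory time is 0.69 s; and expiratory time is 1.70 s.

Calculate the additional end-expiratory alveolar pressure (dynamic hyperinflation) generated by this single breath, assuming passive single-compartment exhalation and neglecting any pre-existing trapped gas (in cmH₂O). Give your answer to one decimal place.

1.3

Flow: 43 L/min ÷ 60 = 0.7167 L/s.
Vt = flow × Ti = 0.7167 L/s × 0.69 s × 1000 mL/L = 494.52 mL.
R = (PIP − Pplat)/V̇ = (34.5 − 20.0) / 0.7167 = 14.5/0.7167 = 20.232 cmH2O·s/L.
C = Vt/(Pplat − PEEP) = 494.52 / (20.0 − 6) = 494.52/14.0 = 35.323 mL/cmH2O.
τ = R × C = 20.232 × 0.03532 L/cmH2O = 0.7146 s.
Fraction remaining = e^(−Te/τ) = e^(−1.70/0.7146) = 0.09265; trapped volume = 494.52 × 0.09265 = 45.817 mL.
Additional alveolar pressure from trapping ≈ V_trapped / C = 45.817 / 35.323 = 1.297 cmH2O.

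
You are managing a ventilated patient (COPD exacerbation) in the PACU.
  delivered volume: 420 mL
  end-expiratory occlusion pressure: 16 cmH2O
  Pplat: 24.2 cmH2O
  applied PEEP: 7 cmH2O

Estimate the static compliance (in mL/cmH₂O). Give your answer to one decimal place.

51.2

End-expiratory occlusion gives total PEEP = 16 cmH2O (intrinsic PEEP = 16 − 7 = 9). Use total PEEP for the elastic gradient.
Cstat = Vt / (Pplat − PEEPtotal) = 420 / (24.2 − 16) = 420 / 8.2 = 51.22 mL/cmH2O.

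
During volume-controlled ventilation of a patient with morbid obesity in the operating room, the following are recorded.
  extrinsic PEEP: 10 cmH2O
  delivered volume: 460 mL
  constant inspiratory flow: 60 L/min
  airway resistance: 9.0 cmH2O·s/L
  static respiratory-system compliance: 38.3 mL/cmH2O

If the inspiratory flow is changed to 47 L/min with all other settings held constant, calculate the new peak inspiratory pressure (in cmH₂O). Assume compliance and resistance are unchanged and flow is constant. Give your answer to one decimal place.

29.1

Flow: 60 L/min ÷ 60 = 1 L/s.
New flow: 47 L/min ÷ 60 = 0.7833 L/s.
PIP = Vt/C + R·V̇ + PEEP (constant-flow equation of motion).
Only the resistive term changes: ΔPIP = R × ΔV̇ = 9.0 × (0.7833 − 1) = 9.0 × -0.2167 = -1.95 cmH2O.
Original PIP = 460/38.3 + 9.0×1 + 10 = 31.01 cmH2O; new PIP = 31.01 + (-1.95) = 29.06 cmH2O.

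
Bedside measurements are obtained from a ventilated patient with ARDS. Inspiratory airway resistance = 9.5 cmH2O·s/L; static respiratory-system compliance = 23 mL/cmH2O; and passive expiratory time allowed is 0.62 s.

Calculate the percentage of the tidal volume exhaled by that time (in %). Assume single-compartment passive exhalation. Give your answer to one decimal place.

94.1

τ = R × C = 9.5 × 23 mL/cmH2O = 9.5 × 0.023 L/cmH2O = 0.2185 s.
Passive exhalation: V(t)/V₀ = e^(−t/τ) = e^(−0.62/0.2185) = 0.05857.
Fraction exhaled = 1 − 0.05857 = 0.9414 → 94.14%.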